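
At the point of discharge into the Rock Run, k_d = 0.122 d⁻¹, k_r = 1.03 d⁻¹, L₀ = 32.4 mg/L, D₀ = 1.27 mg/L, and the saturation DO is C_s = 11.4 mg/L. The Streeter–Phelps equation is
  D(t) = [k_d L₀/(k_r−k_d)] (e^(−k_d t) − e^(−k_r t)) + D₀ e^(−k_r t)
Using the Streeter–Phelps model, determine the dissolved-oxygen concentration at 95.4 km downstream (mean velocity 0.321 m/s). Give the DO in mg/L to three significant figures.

DO ≈ 8.63 mg/L

Travel time t = x/v = 95.4 km / (0.321 m/s) = 95400 m / 0.321 m/s = 297200 s = 3.440 d.
k_d L₀/(k_r−k_d) = 0.122×32.4/(1.03−0.122) = 3.953/0.9080 = 4.353 mg/L.
e^(−k_d t) = e^(−0.122×3.440) = 0.6573; e^(−k_r t) = e^(−1.03×3.440) = 0.02893.
D = 4.353 × (0.6573 − 0.02893) + 1.27 × 0.02893 = 2.735 + 0.03674 = 2.772 mg/L.
DO = C_s − D = 11.4 − 2.772 = 8.628 mg/L.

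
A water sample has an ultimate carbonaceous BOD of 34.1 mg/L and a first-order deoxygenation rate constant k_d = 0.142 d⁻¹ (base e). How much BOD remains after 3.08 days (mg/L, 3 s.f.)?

L_t = L₀ e^(−k_d t) = 34.1 × e^(−0.142×3.08) = 34.1 × 0.6457 = 22.02 mg/L.

L ≈ 22.0 mg/L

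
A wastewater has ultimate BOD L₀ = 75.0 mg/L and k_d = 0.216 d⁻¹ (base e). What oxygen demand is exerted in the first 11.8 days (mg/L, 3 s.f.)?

y_t = L₀(1 − e^(−k_d t)) = 75.0 × (1 − e^(−0.216×11.8))
= 75.0 × (1 − 0.07818) = 75.0 × 0.9218 = 69.14 mg/L.

y ≈ 69.1 mg/L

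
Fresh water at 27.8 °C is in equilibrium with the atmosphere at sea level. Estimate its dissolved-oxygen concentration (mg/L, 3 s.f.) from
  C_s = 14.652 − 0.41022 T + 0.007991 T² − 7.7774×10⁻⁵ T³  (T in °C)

C_s ≈ 7.75 mg/L

C_s = 14.652 − 0.41022×27.8 + 0.007991×27.8² − 7.7774×10⁻⁵×27.8³ = 7.753 mg/L.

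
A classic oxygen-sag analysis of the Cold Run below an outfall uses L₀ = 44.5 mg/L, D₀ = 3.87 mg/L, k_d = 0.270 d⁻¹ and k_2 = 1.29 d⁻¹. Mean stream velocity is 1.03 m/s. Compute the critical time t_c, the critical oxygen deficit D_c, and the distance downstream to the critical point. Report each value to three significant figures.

t_c ≈ 1.14 d; D_c ≈ 6.84 mg/L; x_c ≈ 102 km

t_c = [1/(k_2−k_d)] ln[(k_2/k_d)(1 − D₀(k_2−k_d)/(k_d L₀))]
= [1/(1.29−0.270)] ln[(1.29/0.270)(1 − 3.87×1.020/(0.270×44.5))]
= (1/1.020) ln[4.778 × 0.6715] = 0.9804 × ln(3.208) = 0.9804 × 1.166 = 1.143 d.
D_c = (k_d/k_2) L₀ e^(−k_d t_c) = (0.270/1.29) × 44.5 × e^(−0.270×1.143) = 0.2093 × 44.5 × 0.7345 = 6.841 mg/L.
x_c = v t_c = 1.03 m/s × 1.143 d × 86400 s/d = 101700 m ≈ 102 km.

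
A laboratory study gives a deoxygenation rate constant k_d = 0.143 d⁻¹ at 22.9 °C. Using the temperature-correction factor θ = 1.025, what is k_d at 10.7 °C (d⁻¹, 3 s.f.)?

k_d ≈ 0.106 d⁻¹

k_d(T₂) = k_d(T₁) · θ^(T₂−T₁) = 0.143 × 1.025^(10.7−22.9)
= 0.143 × 1.025^-12.2 = 0.143 × 0.7399 = 0.1058 d⁻¹.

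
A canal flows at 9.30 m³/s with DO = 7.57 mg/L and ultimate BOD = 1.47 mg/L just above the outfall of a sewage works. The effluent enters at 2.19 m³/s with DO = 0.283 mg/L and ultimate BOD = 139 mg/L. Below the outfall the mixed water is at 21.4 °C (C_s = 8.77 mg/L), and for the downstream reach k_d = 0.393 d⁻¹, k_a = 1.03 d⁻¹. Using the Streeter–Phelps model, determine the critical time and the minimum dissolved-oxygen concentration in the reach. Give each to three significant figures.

Mixed DO = (9.30×7.57 + 2.19×0.283)/(9.30+2.19) = 71.02/11.49 = 6.181 mg/L.
Mixed L₀ = (9.30×1.47 + 2.19×139)/(11.49) = 318.1/11.49 = 27.68 mg/L.
Initial deficit D₀ = C_s − DO₀ = 8.77 − 6.181 = 2.589 mg/L.
t_c = (1/0.6370) ln[(1.03/0.393)(1 − 2.589×0.6370/(0.393×27.68))] = 1.570 × ln(2.224) = 1.255 d.
D_c = (0.393/1.03) × 27.68 × e^(−0.393×1.255) = 0.3816 × 27.68 × 0.6108 = 6.451 mg/L.
Minimum DO = 8.77 − 6.451 = 2.319 mg/L.

t_c ≈ 1.25 d; minimum DO ≈ 2.32 mg/L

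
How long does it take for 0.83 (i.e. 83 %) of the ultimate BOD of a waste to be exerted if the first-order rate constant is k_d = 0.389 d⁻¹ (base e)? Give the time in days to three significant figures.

t ≈ 4.56 d

y/L₀ = 1 − e^(−k_d t) = 0.83 ⇒ e^(−k_d t) = 0.170
t = −ln(0.170) / 0.389 = 1.772 / 0.389 = 4.555 d.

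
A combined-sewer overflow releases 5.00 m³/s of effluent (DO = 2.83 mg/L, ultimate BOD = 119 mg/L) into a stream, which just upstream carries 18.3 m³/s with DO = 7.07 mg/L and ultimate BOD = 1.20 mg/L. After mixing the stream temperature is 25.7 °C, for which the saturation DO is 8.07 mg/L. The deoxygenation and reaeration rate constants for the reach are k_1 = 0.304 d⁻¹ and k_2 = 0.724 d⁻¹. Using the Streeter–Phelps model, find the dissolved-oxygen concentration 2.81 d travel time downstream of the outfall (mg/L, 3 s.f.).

Mixed DO = (18.3×7.07 + 5.00×2.83)/(18.3+5.00) = 143.5/23.30 = 6.160 mg/L.
Mixed L₀ = (18.3×1.20 + 5.00×119)/(23.30) = 617.0/23.30 = 26.48 mg/L.
Initial deficit D₀ = C_s − DO₀ = 8.07 − 6.160 = 1.910 mg/L.
D(2.81) = [0.304×26.48/(0.724−0.304)](e^(−0.304×2.81) − e^(−0.724×2.81)) + 1.910 e^(−0.724×2.81)
= 19.17 × (0.4256 − 0.1308) + 1.910 × 0.1308 = 5.901 mg/L.
DO = 8.07 − 5.901 = 2.169 mg/L.

DO ≈ 2.17 mg/L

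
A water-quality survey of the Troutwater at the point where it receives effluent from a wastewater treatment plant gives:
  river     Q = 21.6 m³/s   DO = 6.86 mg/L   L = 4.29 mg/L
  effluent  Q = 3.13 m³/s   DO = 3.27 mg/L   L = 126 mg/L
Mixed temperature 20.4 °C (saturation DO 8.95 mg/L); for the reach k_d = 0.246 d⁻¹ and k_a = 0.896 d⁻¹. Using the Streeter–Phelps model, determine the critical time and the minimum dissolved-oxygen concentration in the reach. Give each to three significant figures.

t_c ≈ 1.35 d; minimum DO ≈ 5.07 mg/L

Mixed DO = (21.6×6.86 + 3.13×3.27)/(21.6+3.13) = 158.4/24.73 = 6.406 mg/L.
Mixed L₀ = (21.6×4.29 + 3.13×126)/(24.73) = 487.0/24.73 = 19.69 mg/L.
Initial deficit D₀ = C_s − DO₀ = 8.95 − 6.406 = 2.544 mg/L.
t_c = (1/0.6500) ln[(0.896/0.246)(1 − 2.544×0.6500/(0.246×19.69))] = 1.538 × ln(2.399) = 1.346 d.
D_c = (0.246/0.896) × 19.69 × e^(−0.246×1.346) = 0.2746 × 19.69 × 0.7181 = 3.883 mg/L.
Minimum DO = 8.95 − 3.883 = 5.067 mg/L.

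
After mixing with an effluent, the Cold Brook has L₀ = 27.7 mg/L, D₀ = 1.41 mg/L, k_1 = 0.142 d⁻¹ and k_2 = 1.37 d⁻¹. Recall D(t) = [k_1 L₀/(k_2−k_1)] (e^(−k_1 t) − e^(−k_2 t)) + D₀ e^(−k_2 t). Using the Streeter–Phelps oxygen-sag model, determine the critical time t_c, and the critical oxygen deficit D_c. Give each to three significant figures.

t_c ≈ 1.37 d; D_c ≈ 2.36 mg/L

At the critical point dD/dt = 0, so k_1 L₀ e^(−k_1 t) = k_2 D. Substituting D(t) from the Streeter–Phelps equation and solving for t gives
t_c = ln[(k_2/k_1)(1 − D₀(k_2−k_1)/(k_1 L₀))] / (k_2−k_1).
Here k_2−k_1 = 1.228 d⁻¹ and 1 − D₀(k_2−k_1)/(k_1 L₀) = 1 − 1.41×1.228/(0.142×27.7) = 0.5598, so
t_c = ln(9.648 × 0.5598) / 1.228 = 1.687 / 1.228 = 1.373 d.
L(t_c) = L₀ e^(−k_1 t_c) = 27.7 × 0.8228 = 22.79 mg/L, and at the critical point k_2 D_c = k_1 L, so D_c = (0.142/1.37) × 22.79 = 2.362 mg/L.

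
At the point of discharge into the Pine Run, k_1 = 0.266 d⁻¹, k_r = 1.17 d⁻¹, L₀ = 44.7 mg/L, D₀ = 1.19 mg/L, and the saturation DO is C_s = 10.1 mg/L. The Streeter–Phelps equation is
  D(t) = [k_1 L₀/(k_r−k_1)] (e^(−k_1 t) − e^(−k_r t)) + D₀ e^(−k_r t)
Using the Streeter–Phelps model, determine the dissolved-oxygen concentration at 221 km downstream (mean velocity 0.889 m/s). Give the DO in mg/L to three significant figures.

Travel time t = x/v = 221 km / (0.889 m/s) = 221000 m / 0.889 m/s = 248600 s = 2.877 d.
k_1 L₀/(k_r−k_1) = 0.266×44.7/(1.17−0.266) = 11.89/0.9040 = 13.15 mg/L.
e^(−k_1 t) = e^(−0.266×2.877) = 0.4652; e^(−k_r t) = e^(−1.17×2.877) = 0.03451.
D = 13.15 × (0.4652 − 0.03451) + 1.19 × 0.03451 = 5.664 + 0.04107 = 5.705 mg/L.
DO = C_s − D = 10.1 − 5.705 = 4.395 mg/L.

DO ≈ 4.39 mg/L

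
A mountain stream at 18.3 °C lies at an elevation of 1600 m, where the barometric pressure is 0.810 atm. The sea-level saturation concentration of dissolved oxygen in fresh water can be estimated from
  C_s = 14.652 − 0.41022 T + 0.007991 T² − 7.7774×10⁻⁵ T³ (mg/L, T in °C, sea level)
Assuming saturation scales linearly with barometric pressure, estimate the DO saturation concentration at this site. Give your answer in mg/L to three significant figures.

C_s ≈ 7.57 mg/L

At sea level: C_s = 14.652 − 0.41022×18.3 + 0.007991×18.3² − 7.7774×10⁻⁵×18.3³ = 9.344 mg/L.
Pressure correction: C_s' = 9.344 × 0.810 = 7.569 mg/L.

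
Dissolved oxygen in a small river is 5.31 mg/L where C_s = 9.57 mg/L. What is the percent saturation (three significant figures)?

55.5 % saturation

% saturation = C/C_s × 100 = 5.31/9.57 × 100 = 55.5 %.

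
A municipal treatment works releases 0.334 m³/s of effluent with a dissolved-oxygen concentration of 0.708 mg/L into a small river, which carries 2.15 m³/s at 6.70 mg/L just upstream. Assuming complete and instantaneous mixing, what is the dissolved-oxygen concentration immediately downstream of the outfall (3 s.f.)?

Flow-weighted mixing: C = (Q_r C_r + Q_w C_w)/(Q_r + Q_w)
= (2.15×6.70 + 0.334×0.708)/(2.15 + 0.334) = 14.64/2.484 = 5.894 mg/L.

5.89 mg/L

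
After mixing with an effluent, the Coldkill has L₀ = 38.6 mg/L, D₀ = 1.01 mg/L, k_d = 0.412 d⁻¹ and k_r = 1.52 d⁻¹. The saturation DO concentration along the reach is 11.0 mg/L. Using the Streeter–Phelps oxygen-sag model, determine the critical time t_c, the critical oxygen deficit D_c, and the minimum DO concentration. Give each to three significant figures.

t_c ≈ 1.11 d; D_c ≈ 6.62 mg/L; min DO ≈ 4.38 mg/L

At the critical point dD/dt = 0, so k_d L₀ e^(−k_d t) = k_r D. Substituting D(t) from the Streeter–Phelps equation and solving for t gives
t_c = ln[(k_r/k_d)(1 − D₀(k_r−k_d)/(k_d L₀))] / (k_r−k_d).
Here k_r−k_d = 1.108 d⁻¹ and 1 − D₀(k_r−k_d)/(k_d L₀) = 1 − 1.01×1.108/(0.412×38.6) = 0.9296, so
t_c = ln(3.689 × 0.9296) / 1.108 = 1.232 / 1.108 = 1.112 d.
D_c = (k_d/k_r) L₀ e^(−k_d t_c) = (0.412/1.52) × 38.6 × e^(−0.412×1.112) = 0.2711 × 38.6 × 0.6324 = 6.616 mg/L.
Minimum DO = C_s − D_c = 11.0 − 6.616 = 4.384 mg/L.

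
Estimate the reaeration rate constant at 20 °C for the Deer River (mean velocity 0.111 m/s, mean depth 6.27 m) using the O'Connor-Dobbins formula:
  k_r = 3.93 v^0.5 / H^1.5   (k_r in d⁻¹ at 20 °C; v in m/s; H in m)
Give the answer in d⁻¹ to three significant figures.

k_r ≈ 0.0834 d⁻¹

k_r = 3.93 × 0.111^0.5 / 6.27^1.5 = 3.93 × 0.3332 / 15.70 = 0.08340 d⁻¹.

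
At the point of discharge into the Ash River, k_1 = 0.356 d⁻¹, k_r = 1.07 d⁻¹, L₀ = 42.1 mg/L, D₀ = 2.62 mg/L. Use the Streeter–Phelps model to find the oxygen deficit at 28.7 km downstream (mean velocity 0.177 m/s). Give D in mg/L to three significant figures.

Travel time t = x/v = 28.7 km / (0.177 m/s) = 28700 m / 0.177 m/s = 162100 s = 1.877 d.
k_1 L₀/(k_r−k_1) = 0.356×42.1/(1.07−0.356) = 14.99/0.7140 = 20.99 mg/L.
e^(−k_1 t) = e^(−0.356×1.877) = 0.5127; e^(−k_r t) = e^(−1.07×1.877) = 0.1342.
D = 20.99 × (0.5127 − 0.1342) + 2.62 × 0.1342 = 7.944 + 0.3517 = 8.295 mg/L.

D ≈ 8.30 mg/L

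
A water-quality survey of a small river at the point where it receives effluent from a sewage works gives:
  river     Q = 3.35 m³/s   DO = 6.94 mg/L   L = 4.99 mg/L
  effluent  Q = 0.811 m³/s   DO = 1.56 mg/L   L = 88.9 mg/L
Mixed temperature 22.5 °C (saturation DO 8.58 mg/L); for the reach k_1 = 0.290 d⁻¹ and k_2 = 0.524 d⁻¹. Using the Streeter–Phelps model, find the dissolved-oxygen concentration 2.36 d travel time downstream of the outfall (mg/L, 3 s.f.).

DO ≈ 2.14 mg/L

Mixed DO = (3.35×6.94 + 0.811×1.56)/(3.35+0.811) = 24.51/4.161 = 5.891 mg/L.
Mixed L₀ = (3.35×4.99 + 0.811×88.9)/(4.161) = 88.81/4.161 = 21.34 mg/L.
Initial deficit D₀ = C_s − DO₀ = 8.58 − 5.891 = 2.689 mg/L.
D(2.36) = [0.290×21.34/(0.524−0.290)](e^(−0.290×2.36) − e^(−0.524×2.36)) + 2.689 e^(−0.524×2.36)
= 26.45 × (0.5044 − 0.2904) + 2.689 × 0.2904 = 6.442 mg/L.
DO = 8.58 − 6.442 = 2.138 mg/L.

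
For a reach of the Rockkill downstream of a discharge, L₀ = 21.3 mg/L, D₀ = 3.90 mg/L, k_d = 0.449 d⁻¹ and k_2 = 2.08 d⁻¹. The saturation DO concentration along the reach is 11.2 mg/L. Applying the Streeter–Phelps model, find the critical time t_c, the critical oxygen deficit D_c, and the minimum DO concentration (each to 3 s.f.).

t_c ≈ 0.269 d; D_c ≈ 4.07 mg/L; min DO ≈ 7.13 mg/L

t_c = [1/(k_2−k_d)] ln[(k_2/k_d)(1 − D₀(k_2−k_d)/(k_d L₀))]
= [1/(2.08−0.449)] ln[(2.08/0.449)(1 − 3.90×1.631/(0.449×21.3))]
= (1/1.631) ln[4.633 × 0.3349] = 0.6131 × ln(1.551) = 0.6131 × 0.4392 = 0.2693 d.
D_c = (k_d/k_2) L₀ e^(−k_d t_c) = (0.449/2.08) × 21.3 × e^(−0.449×0.2693) = 0.2159 × 21.3 × 0.8861 = 4.074 mg/L.
Minimum DO = C_s − D_c = 11.2 − 4.074 = 7.126 mg/L.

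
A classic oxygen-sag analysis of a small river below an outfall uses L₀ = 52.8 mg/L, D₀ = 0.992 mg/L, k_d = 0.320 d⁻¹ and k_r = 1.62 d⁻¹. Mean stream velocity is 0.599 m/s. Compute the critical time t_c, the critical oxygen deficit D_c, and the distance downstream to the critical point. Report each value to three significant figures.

With k_r/k_d = 5.062 and 1 − D₀(k_r−k_d)/(k_d L₀) = 0.9237,
t_c = ln(5.062 × 0.9237) / (1.62 − 0.320) = ln(4.676) / 1.300 = 1.542/1.300 = 1.187 d.
D_c = (k_d/k_r) L₀ e^(−k_d t_c) = (0.320/1.62) × 52.8 × e^(−0.320×1.187) = 0.1975 × 52.8 × 0.6841 = 7.135 mg/L.
x_c = v t_c = 0.599 m/s × 1.187 d × 86400 s/d = 61410 m ≈ 61.4 km.

t_c ≈ 1.19 d; D_c ≈ 7.13 mg/L; x_c ≈ 61.4 km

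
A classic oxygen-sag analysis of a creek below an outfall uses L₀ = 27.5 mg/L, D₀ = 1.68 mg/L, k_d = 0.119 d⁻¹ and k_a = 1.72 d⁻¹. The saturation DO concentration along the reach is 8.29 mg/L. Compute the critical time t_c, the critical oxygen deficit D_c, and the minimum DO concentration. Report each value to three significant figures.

t_c ≈ 0.591 d; D_c ≈ 1.77 mg/L; min DO ≈ 6.52 mg/L

With k_a/k_d = 14.45 and 1 − D₀(k_a−k_d)/(k_d L₀) = 0.1781,
t_c = ln(14.45 × 0.1781) / (1.72 − 0.119) = ln(2.574) / 1.601 = 0.9455/1.601 = 0.5906 d.
D_c = (k_d/k_a) L₀ e^(−k_d t_c) = (0.119/1.72) × 27.5 × e^(−0.119×0.5906) = 0.06919 × 27.5 × 0.9321 = 1.773 mg/L.
Minimum DO = C_s − D_c = 8.29 − 1.773 = 6.517 mg/L.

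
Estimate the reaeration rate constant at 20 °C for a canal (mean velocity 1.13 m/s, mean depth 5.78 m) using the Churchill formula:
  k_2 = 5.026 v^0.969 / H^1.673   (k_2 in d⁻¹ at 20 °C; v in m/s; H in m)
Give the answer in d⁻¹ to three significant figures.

k_2 ≈ 0.301 d⁻¹

k_2 = 5.026 × 1.13^0.969 / 5.78^1.673 = 5.026 × 1.126 / 18.82 = 0.3006 d⁻¹.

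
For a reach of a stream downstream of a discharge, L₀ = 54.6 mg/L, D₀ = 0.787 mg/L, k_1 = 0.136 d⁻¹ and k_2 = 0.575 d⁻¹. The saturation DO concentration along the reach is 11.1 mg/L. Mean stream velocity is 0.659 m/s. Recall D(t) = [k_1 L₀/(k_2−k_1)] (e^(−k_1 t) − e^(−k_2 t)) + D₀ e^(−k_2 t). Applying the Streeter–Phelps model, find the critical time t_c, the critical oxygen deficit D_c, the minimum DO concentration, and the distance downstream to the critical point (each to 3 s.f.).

With k_2/k_1 = 4.228 and 1 − D₀(k_2−k_1)/(k_1 L₀) = 0.9535,
t_c = ln(4.228 × 0.9535) / (0.575 − 0.136) = ln(4.031) / 0.4390 = 1.394/0.4390 = 3.176 d.
L(t_c) = L₀ e^(−k_1 t_c) = 54.6 × 0.6493 = 35.45 mg/L, and at the critical point k_2 D_c = k_1 L, so D_c = (0.136/0.575) × 35.45 = 8.385 mg/L.
Minimum DO = C_s − D_c = 11.1 − 8.385 = 2.715 mg/L.
x_c = v t_c = 0.659 m/s × 3.176 d × 86400 s/d = 180800 m ≈ 181 km.

t_c ≈ 3.18 d; D_c ≈ 8.38 mg/L; min DO ≈ 2.72 mg/L; x_c ≈ 181 km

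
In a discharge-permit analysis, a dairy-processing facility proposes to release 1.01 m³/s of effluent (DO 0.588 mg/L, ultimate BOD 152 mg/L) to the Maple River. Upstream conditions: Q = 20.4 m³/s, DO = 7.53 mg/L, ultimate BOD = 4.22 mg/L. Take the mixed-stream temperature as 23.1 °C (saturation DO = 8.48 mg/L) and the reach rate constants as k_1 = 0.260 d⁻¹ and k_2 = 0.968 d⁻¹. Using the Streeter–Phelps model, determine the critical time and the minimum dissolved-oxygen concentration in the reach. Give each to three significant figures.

Mixed DO = (20.4×7.53 + 1.01×0.588)/(20.4+1.01) = 154.2/21.41 = 7.203 mg/L.
Mixed L₀ = (20.4×4.22 + 1.01×152)/(21.41) = 239.6/21.41 = 11.19 mg/L.
Initial deficit D₀ = C_s − DO₀ = 8.48 − 7.203 = 1.277 mg/L.
t_c = (1/0.7080) ln[(0.968/0.260)(1 − 1.277×0.7080/(0.260×11.19))] = 1.412 × ln(2.566) = 1.331 d.
D_c = (0.260/0.968) × 11.19 × e^(−0.260×1.331) = 0.2686 × 11.19 × 0.7075 = 2.127 mg/L.
Minimum DO = 8.48 − 2.127 = 6.353 mg/L.

t_c ≈ 1.33 d; minimum DO ≈ 6.35 mg/L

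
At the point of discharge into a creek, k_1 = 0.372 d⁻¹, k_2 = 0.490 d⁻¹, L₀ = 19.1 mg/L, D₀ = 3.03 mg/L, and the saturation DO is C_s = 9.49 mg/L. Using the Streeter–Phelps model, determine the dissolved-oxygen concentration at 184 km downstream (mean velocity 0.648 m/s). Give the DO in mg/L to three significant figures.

DO ≈ 3.18 mg/L

Travel time t = x/v = 184 km / (0.648 m/s) = 184000 m / 0.648 m/s = 284000 s = 3.286 d.
k_1 L₀/(k_2−k_1) = 0.372×19.1/(0.490−0.372) = 7.105/0.1180 = 60.21 mg/L.
e^(−k_1 t) = e^(−0.372×3.286) = 0.2945; e^(−k_2 t) = e^(−0.490×3.286) = 0.1998.
D = 60.21 × (0.2945 − 0.1998) + 3.03 × 0.1998 = 5.700 + 0.6054 = 6.305 mg/L.
DO = C_s − D = 9.49 − 6.305 = 3.185 mg/L.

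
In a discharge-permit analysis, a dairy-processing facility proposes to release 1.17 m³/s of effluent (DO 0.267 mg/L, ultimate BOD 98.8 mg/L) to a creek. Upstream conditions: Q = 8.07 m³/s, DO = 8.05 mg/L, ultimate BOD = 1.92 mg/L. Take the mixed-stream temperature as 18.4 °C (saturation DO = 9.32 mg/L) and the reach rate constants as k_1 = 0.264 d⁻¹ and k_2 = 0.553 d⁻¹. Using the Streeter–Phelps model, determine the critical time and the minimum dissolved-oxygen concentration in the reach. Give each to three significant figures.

Mixed DO = (8.07×8.05 + 1.17×0.267)/(8.07+1.17) = 65.28/9.240 = 7.064 mg/L.
Mixed L₀ = (8.07×1.92 + 1.17×98.8)/(9.240) = 131.1/9.240 = 14.19 mg/L.
Initial deficit D₀ = C_s − DO₀ = 9.32 − 7.064 = 2.256 mg/L.
t_c = (1/0.2890) ln[(0.553/0.264)(1 − 2.256×0.2890/(0.264×14.19))] = 3.460 × ln(1.730) = 1.897 d.
D_c = (0.264/0.553) × 14.19 × e^(−0.264×1.897) = 0.4774 × 14.19 × 0.6061 = 4.105 mg/L.
Minimum DO = 9.32 − 4.105 = 5.215 mg/L.

t_c ≈ 1.90 d; minimum DO ≈ 5.22 mg/L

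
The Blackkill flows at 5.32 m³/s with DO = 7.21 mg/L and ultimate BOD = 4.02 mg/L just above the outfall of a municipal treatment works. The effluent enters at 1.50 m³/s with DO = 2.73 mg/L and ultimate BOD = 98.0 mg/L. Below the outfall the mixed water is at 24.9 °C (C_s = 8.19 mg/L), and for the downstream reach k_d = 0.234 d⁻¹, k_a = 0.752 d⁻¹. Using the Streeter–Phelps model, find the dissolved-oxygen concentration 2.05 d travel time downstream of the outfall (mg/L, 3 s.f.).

Mixed DO = (5.32×7.21 + 1.50×2.73)/(5.32+1.50) = 42.45/6.820 = 6.225 mg/L.
Mixed L₀ = (5.32×4.02 + 1.50×98.0)/(6.820) = 168.4/6.820 = 24.69 mg/L.
Initial deficit D₀ = C_s − DO₀ = 8.19 − 6.225 = 1.965 mg/L.
D(2.05) = [0.234×24.69/(0.752−0.234)](e^(−0.234×2.05) − e^(−0.752×2.05)) + 1.965 e^(−0.752×2.05)
= 11.15 × (0.6190 − 0.2140) + 1.965 × 0.2140 = 4.937 mg/L.
DO = 8.19 − 4.937 = 3.253 mg/L.

DO ≈ 3.25 mg/L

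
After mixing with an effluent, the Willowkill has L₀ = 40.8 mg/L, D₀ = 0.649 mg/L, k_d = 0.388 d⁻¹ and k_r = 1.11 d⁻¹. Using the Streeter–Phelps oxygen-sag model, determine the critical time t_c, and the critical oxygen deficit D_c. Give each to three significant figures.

At the critical point dD/dt = 0, so k_d L₀ e^(−k_d t) = k_r D. Substituting D(t) from the Streeter–Phelps equation and solving for t gives
t_c = ln[(k_r/k_d)(1 − D₀(k_r−k_d)/(k_d L₀))] / (k_r−k_d).
Here k_r−k_d = 0.7220 d⁻¹ and 1 − D₀(k_r−k_d)/(k_d L₀) = 1 − 0.649×0.7220/(0.388×40.8) = 0.9704, so
t_c = ln(2.861 × 0.9704) / 0.7220 = 1.021 / 0.7220 = 1.414 d.
D_c = (k_d/k_r) L₀ e^(−k_d t_c) = (0.388/1.11) × 40.8 × e^(−0.388×1.414) = 0.3495 × 40.8 × 0.5777 = 8.239 mg/L.

t_c ≈ 1.41 d; D_c ≈ 8.24 mg/L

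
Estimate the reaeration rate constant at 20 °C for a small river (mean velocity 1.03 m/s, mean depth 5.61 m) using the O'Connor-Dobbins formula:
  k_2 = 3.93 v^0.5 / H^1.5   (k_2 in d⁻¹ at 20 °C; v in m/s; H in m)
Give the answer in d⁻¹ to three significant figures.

k_2 = 3.93 × 1.03^0.5 / 5.61^1.5 = 3.93 × 1.015 / 13.29 = 0.3002 d⁻¹.

k_2 ≈ 0.300 d⁻¹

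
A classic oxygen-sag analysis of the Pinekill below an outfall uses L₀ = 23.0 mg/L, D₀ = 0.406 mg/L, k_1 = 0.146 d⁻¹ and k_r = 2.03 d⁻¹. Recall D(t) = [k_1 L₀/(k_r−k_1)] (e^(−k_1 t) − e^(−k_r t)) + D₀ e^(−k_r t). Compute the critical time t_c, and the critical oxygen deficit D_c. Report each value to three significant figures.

t_c ≈ 1.26 d; D_c ≈ 1.38 mg/L

t_c = [1/(k_r−k_1)] ln[(k_r/k_1)(1 − D₀(k_r−k_1)/(k_1 L₀))]
= [1/(2.03−0.146)] ln[(2.03/0.146)(1 − 0.406×1.884/(0.146×23.0))]
= (1/1.884) ln[13.90 × 0.7722] = 0.5308 × ln(10.74) = 0.5308 × 2.374 = 1.260 d.
L(t_c) = L₀ e^(−k_1 t_c) = 23.0 × 0.8320 = 19.14 mg/L, and at the critical point k_r D_c = k_1 L, so D_c = (0.146/2.03) × 19.14 = 1.376 mg/L.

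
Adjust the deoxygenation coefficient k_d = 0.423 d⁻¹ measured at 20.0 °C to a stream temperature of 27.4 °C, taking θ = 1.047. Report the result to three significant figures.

k_d(T₂) = k_d(T₁) · θ^(T₂−T₁) = 0.423 × 1.047^(27.4−20.0)
= 0.423 × 1.047^7.40 = 0.423 × 1.405 = 0.5942 d⁻¹.

k_d ≈ 0.594 d⁻¹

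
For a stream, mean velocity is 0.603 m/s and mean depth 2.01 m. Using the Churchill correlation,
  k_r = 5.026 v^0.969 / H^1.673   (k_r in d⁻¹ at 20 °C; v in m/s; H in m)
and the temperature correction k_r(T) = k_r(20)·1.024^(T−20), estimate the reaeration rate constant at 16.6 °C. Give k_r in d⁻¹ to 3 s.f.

k_r(20) = 5.026 × 0.603^0.969 / 2.01^1.673 = 5.026 × 0.6125 / 3.215 = 0.9574 d⁻¹.
k_r(16.6) = 0.9574 × 1.024^(16.6−20) = 0.9574 × 0.9225 = 0.8832 d⁻¹.

k_r ≈ 0.883 d⁻¹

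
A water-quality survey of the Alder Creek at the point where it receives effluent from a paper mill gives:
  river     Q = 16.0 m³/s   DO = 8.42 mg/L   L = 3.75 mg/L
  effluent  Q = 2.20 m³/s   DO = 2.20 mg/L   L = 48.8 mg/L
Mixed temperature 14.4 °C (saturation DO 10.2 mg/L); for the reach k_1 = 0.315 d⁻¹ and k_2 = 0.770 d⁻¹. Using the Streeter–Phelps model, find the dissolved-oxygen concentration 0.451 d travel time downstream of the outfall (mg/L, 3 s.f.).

DO ≈ 7.39 mg/L

Mixed DO = (16.0×8.42 + 2.20×2.20)/(16.0+2.20) = 139.6/18.20 = 7.668 mg/L.
Mixed L₀ = (16.0×3.75 + 2.20×48.8)/(18.20) = 167.4/18.20 = 9.196 mg/L.
Initial deficit D₀ = C_s − DO₀ = 10.2 − 7.668 = 2.532 mg/L.
D(0.451) = [0.315×9.196/(0.770−0.315)](e^(−0.315×0.451) − e^(−0.770×0.451)) + 2.532 e^(−0.770×0.451)
= 6.366 × (0.8676 − 0.7066) + 2.532 × 0.7066 = 2.814 mg/L.
DO = 10.2 − 2.814 = 7.386 mg/L.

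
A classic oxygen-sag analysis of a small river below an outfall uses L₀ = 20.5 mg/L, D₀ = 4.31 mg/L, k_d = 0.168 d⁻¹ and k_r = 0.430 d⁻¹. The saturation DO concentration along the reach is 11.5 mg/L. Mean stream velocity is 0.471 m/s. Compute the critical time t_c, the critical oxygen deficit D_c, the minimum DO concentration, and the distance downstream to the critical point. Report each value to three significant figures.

t_c ≈ 2.07 d; D_c ≈ 5.66 mg/L; min DO ≈ 5.84 mg/L; x_c ≈ 84.3 km

With k_r/k_d = 2.560 and 1 − D₀(k_r−k_d)/(k_d L₀) = 0.6721,
t_c = ln(2.560 × 0.6721) / (0.430 − 0.168) = ln(1.720) / 0.2620 = 0.5425/0.2620 = 2.071 d.
L(t_c) = L₀ e^(−k_d t_c) = 20.5 × 0.7062 = 14.48 mg/L, and at the critical point k_r D_c = k_d L, so D_c = (0.168/0.430) × 14.48 = 5.656 mg/L.
Minimum DO = C_s − D_c = 11.5 − 5.656 = 5.844 mg/L.
x_c = v t_c = 0.471 m/s × 2.071 d × 86400 s/d = 84260 m ≈ 84.3 km.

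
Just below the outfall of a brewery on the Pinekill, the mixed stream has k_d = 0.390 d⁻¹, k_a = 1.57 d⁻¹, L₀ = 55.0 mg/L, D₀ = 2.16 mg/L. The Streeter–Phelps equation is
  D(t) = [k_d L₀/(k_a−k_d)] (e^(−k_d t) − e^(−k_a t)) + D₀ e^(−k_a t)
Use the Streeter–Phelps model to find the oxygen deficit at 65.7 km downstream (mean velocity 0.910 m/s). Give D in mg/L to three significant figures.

Travel time t = x/v = 65.7 km / (0.910 m/s) = 65700 m / 0.910 m/s = 72200 s = 0.8356 d.
k_d L₀/(k_a−k_d) = 0.390×55.0/(1.57−0.390) = 21.45/1.180 = 18.18 mg/L.
e^(−k_d t) = e^(−0.390×0.8356) = 0.7219; e^(−k_a t) = e^(−1.57×0.8356) = 0.2693.
D = 18.18 × (0.7219 − 0.2693) + 2.16 × 0.2693 = 8.227 + 0.5817 = 8.809 mg/L.

D ≈ 8.81 mg/L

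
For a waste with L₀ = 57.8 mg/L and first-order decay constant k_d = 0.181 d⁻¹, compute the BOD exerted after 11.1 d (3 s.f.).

y_t = L₀(1 − e^(−k_d t)) = 57.8 × (1 − e^(−0.181×11.1))
= 57.8 × (1 − 0.1341) = 57.8 × 0.8659 = 50.05 mg/L.

y ≈ 50.0 mg/L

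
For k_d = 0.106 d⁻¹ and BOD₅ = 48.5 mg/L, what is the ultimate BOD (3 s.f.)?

BOD₅ = L₀(1 − e^(−5k_d)) ⇒ L₀ = BOD₅ / (1 − e^(−5×0.106))
= 48.5 / (1 − 0.5886) = 48.5 / 0.4114 = 117.9 mg/L.

L₀ ≈ 118 mg/L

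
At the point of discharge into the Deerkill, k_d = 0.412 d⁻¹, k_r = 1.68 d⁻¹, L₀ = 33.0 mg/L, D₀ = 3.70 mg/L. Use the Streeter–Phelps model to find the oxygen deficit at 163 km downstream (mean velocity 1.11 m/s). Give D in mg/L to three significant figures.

D ≈ 4.92 mg/L

Travel time t = x/v = 163 km / (1.11 m/s) = 163000 m / 1.11 m/s = 146800 s = 1.700 d.
k_d L₀/(k_r−k_d) = 0.412×33.0/(1.68−0.412) = 13.60/1.268 = 10.72 mg/L.
e^(−k_d t) = e^(−0.412×1.700) = 0.4965; e^(−k_r t) = e^(−1.68×1.700) = 0.05754.
D = 10.72 × (0.4965 − 0.05754) + 3.70 × 0.05754 = 4.706 + 0.2129 = 4.919 mg/L.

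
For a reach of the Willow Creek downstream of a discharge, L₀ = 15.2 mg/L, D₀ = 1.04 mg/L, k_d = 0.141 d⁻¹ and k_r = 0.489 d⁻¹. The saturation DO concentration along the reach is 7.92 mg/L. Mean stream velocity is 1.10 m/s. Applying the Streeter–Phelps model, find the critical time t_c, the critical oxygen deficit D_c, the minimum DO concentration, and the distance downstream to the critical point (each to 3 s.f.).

At the critical point dD/dt = 0, so k_d L₀ e^(−k_d t) = k_r D. Substituting D(t) from the Streeter–Phelps equation and solving for t gives
t_c = ln[(k_r/k_d)(1 − D₀(k_r−k_d)/(k_d L₀))] / (k_r−k_d).
Here k_r−k_d = 0.3480 d⁻¹ and 1 − D₀(k_r−k_d)/(k_d L₀) = 1 − 1.04×0.3480/(0.141×15.2) = 0.8311, so
t_c = ln(3.468 × 0.8311) / 0.3480 = 1.059 / 0.3480 = 3.042 d.
L(t_c) = L₀ e^(−k_d t_c) = 15.2 × 0.6512 = 9.898 mg/L, and at the critical point k_r D_c = k_d L, so D_c = (0.141/0.489) × 9.898 = 2.854 mg/L.
Minimum DO = C_s − D_c = 7.92 − 2.854 = 5.066 mg/L.
x_c = v t_c = 1.10 m/s × 3.042 d × 86400 s/d = 289100 m ≈ 289 km.

t_c ≈ 3.04 d; D_c ≈ 2.85 mg/L; min DO ≈ 5.07 mg/L; x_c ≈ 289 km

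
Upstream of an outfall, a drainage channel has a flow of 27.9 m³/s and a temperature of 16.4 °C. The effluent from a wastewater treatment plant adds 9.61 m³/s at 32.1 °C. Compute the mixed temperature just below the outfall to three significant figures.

Flow-weighted mixing: C = (Q_r C_r + Q_w C_w)/(Q_r + Q_w)
= (27.9×16.4 + 9.61×32.1)/(27.9 + 9.61) = 766.0/37.51 = 20.42 °C.

20.4 °C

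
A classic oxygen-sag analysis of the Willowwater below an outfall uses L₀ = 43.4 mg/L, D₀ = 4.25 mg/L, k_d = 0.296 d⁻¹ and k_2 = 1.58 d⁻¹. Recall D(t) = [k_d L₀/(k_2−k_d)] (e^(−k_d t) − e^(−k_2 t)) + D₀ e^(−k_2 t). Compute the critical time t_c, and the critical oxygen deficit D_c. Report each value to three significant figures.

t_c ≈ 0.874 d; D_c ≈ 6.28 mg/L

At the critical point dD/dt = 0, so k_d L₀ e^(−k_d t) = k_2 D. Substituting D(t) from the Streeter–Phelps equation and solving for t gives
t_c = ln[(k_2/k_d)(1 − D₀(k_2−k_d)/(k_d L₀))] / (k_2−k_d).
Here k_2−k_d = 1.284 d⁻¹ and 1 − D₀(k_2−k_d)/(k_d L₀) = 1 − 4.25×1.284/(0.296×43.4) = 0.5752, so
t_c = ln(5.338 × 0.5752) / 1.284 = 1.122 / 1.284 = 0.8737 d.
L(t_c) = L₀ e^(−k_d t_c) = 43.4 × 0.7721 = 33.51 mg/L, and at the critical point k_2 D_c = k_d L, so D_c = (0.296/1.58) × 33.51 = 6.278 mg/L.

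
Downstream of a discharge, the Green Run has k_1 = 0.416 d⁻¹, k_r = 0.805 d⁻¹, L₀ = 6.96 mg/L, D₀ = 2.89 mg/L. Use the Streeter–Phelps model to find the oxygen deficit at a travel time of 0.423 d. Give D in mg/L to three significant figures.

k_1 L₀/(k_r−k_1) = 0.416×6.96/(0.805−0.416) = 2.895/0.3890 = 7.443 mg/L.
e^(−k_1 t) = e^(−0.416×0.4230) = 0.8386; e^(−k_r t) = e^(−0.805×0.4230) = 0.7114.
D = 7.443 × (0.8386 − 0.7114) + 2.89 × 0.7114 = 0.9471 + 2.056 = 3.003 mg/L.

D ≈ 3.00 mg/L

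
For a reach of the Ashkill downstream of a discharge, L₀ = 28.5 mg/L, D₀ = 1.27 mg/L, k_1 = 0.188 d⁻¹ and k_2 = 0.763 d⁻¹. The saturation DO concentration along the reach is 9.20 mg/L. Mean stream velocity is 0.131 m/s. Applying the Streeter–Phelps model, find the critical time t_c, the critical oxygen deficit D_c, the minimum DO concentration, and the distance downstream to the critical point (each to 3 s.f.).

t_c ≈ 2.18 d; D_c ≈ 4.66 mg/L; min DO ≈ 4.54 mg/L; x_c ≈ 24.7 km

t_c = [1/(k_2−k_1)] ln[(k_2/k_1)(1 − D₀(k_2−k_1)/(k_1 L₀))]
= [1/(0.763−0.188)] ln[(0.763/0.188)(1 − 1.27×0.5750/(0.188×28.5))]
= (1/0.5750) ln[4.059 × 0.8637] = 1.739 × ln(3.505) = 1.739 × 1.254 = 2.181 d.
L(t_c) = L₀ e^(−k_1 t_c) = 28.5 × 0.6636 = 18.91 mg/L, and at the critical point k_2 D_c = k_1 L, so D_c = (0.188/0.763) × 18.91 = 4.660 mg/L.
Minimum DO = C_s − D_c = 9.20 − 4.660 = 4.540 mg/L.
x_c = v t_c = 0.131 m/s × 2.181 d × 86400 s/d = 24690 m ≈ 24.7 km.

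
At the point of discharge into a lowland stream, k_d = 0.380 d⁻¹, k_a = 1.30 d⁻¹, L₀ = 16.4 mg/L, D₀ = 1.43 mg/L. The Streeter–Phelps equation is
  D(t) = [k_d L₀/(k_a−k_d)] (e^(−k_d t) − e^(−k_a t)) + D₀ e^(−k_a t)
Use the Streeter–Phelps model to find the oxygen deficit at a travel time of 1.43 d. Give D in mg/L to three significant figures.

k_d L₀/(k_a−k_d) = 0.380×16.4/(1.30−0.380) = 6.232/0.9200 = 6.774 mg/L.
e^(−k_d t) = e^(−0.380×1.430) = 0.5808; e^(−k_a t) = e^(−1.30×1.430) = 0.1558.
D = 6.774 × (0.5808 − 0.1558) + 1.43 × 0.1558 = 2.879 + 0.2228 = 3.101 mg/L.

D ≈ 3.10 mg/L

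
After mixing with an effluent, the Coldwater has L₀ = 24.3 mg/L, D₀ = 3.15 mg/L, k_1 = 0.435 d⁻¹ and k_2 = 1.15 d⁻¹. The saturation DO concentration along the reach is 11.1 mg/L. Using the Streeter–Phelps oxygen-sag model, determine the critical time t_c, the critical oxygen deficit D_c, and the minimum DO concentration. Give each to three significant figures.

t_c = [1/(k_2−k_1)] ln[(k_2/k_1)(1 − D₀(k_2−k_1)/(k_1 L₀))]
= [1/(1.15−0.435)] ln[(1.15/0.435)(1 − 3.15×0.7150/(0.435×24.3))]
= (1/0.7150) ln[2.644 × 0.7869] = 1.399 × ln(2.080) = 1.399 × 0.7326 = 1.025 d.
D_c = (k_1/k_2) L₀ e^(−k_1 t_c) = (0.435/1.15) × 24.3 × e^(−0.435×1.025) = 0.3783 × 24.3 × 0.6404 = 5.886 mg/L.
Minimum DO = C_s − D_c = 11.1 − 5.886 = 5.214 mg/L.

t_c ≈ 1.02 d; D_c ≈ 5.89 mg/L; min DO ≈ 5.21 mg/L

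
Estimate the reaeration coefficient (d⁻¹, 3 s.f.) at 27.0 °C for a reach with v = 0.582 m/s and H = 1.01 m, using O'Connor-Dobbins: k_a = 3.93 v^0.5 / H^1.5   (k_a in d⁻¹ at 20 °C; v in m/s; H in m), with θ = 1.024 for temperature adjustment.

k_a ≈ 3.49 d⁻¹

k_a(20) = 3.93 × 0.582^0.5 / 1.01^1.5 = 3.93 × 0.7629 / 1.015 = 2.954 d⁻¹.
k_a(27.0) = 2.954 × 1.024^(27.0−20) = 2.954 × 1.181 = 3.487 d⁻¹.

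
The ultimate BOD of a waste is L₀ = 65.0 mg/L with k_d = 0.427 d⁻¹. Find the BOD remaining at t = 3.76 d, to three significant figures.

L ≈ 13.1 mg/L

L_t = L₀ e^(−k_d t) = 65.0 × e^(−0.427×3.76) = 65.0 × 0.2008 = 13.05 mg/L.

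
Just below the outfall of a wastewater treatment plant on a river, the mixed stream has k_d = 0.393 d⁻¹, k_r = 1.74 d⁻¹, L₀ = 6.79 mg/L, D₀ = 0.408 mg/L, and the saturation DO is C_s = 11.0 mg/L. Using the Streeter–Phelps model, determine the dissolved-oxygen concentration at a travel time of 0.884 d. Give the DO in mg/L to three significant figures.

DO ≈ 9.94 mg/L

k_d L₀/(k_r−k_d) = 0.393×6.79/(1.74−0.393) = 2.668/1.347 = 1.981 mg/L.
e^(−k_d t) = e^(−0.393×0.8840) = 0.7065; e^(−k_r t) = e^(−1.74×0.8840) = 0.2148.
D = 1.981 × (0.7065 − 0.2148) + 0.408 × 0.2148 = 0.9742 + 0.08763 = 1.062 mg/L.
DO = C_s − D = 11.0 − 1.062 = 9.938 mg/L.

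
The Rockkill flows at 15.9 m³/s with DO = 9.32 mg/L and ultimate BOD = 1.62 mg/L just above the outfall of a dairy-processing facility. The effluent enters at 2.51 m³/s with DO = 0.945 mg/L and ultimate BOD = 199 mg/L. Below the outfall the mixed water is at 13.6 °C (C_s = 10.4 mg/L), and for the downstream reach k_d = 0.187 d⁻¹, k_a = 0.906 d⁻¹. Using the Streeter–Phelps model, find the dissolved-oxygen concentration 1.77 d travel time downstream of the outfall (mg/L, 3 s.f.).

DO ≈ 6.12 mg/L

Mixed DO = (15.9×9.32 + 2.51×0.945)/(15.9+2.51) = 150.6/18.41 = 8.178 mg/L.
Mixed L₀ = (15.9×1.62 + 2.51×199)/(18.41) = 525.2/18.41 = 28.53 mg/L.
Initial deficit D₀ = C_s − DO₀ = 10.4 − 8.178 = 2.222 mg/L.
D(1.77) = [0.187×28.53/(0.906−0.187)](e^(−0.187×1.77) − e^(−0.906×1.77)) + 2.222 e^(−0.906×1.77)
= 7.420 × (0.7182 − 0.2012) + 2.222 × 0.2012 = 4.284 mg/L.
DO = 10.4 − 4.284 = 6.116 mg/L.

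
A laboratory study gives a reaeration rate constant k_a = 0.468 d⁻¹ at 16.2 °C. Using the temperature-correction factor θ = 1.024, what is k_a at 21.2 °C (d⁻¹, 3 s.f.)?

k_a(T₂) = k_a(T₁) · θ^(T₂−T₁) = 0.468 × 1.024^(21.2−16.2)
= 0.468 × 1.024^5.00 = 0.468 × 1.126 = 0.5269 d⁻¹.

k_a ≈ 0.527 d⁻¹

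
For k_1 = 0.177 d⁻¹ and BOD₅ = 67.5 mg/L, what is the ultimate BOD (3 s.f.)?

BOD₅ = L₀(1 − e^(−5k_1)) ⇒ L₀ = BOD₅ / (1 − e^(−5×0.177))
= 67.5 / (1 − 0.4127) = 67.5 / 0.5873 = 114.9 mg/L.

L₀ ≈ 115 mg/L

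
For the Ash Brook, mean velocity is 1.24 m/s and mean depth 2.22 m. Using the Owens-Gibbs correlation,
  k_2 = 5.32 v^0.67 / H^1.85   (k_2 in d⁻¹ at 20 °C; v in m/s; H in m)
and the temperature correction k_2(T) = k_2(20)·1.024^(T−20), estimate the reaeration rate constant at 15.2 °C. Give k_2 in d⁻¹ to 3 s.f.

k_2(20) = 5.32 × 1.24^0.67 / 2.22^1.85 = 5.32 × 1.155 / 4.373 = 1.405 d⁻¹.
k_2(15.2) = 1.405 × 1.024^(15.2−20) = 1.405 × 0.8924 = 1.254 d⁻¹.

k_2 ≈ 1.25 d⁻¹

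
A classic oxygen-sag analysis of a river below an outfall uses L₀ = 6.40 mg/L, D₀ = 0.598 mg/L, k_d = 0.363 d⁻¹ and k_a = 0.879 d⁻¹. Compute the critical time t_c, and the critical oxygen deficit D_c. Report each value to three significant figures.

t_c = [1/(k_a−k_d)] ln[(k_a/k_d)(1 − D₀(k_a−k_d)/(k_d L₀))]
= [1/(0.879−0.363)] ln[(0.879/0.363)(1 − 0.598×0.5160/(0.363×6.40))]
= (1/0.5160) ln[2.421 × 0.8672] = 1.938 × ln(2.100) = 1.938 × 0.7419 = 1.438 d.
L(t_c) = L₀ e^(−k_d t_c) = 6.40 × 0.5934 = 3.798 mg/L, and at the critical point k_a D_c = k_d L, so D_c = (0.363/0.879) × 3.798 = 1.568 mg/L.

t_c ≈ 1.44 d; D_c ≈ 1.57 mg/L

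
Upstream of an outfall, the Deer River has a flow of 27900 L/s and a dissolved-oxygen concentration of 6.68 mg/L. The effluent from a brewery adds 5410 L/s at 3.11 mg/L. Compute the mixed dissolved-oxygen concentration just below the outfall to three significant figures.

Flow-weighted mixing: C = (Q_r C_r + Q_w C_w)/(Q_r + Q_w)
= (27900×6.68 + 5410×3.11)/(27900 + 5410) = 203200/33310 = 6.100 mg/L.

6.10 mg/L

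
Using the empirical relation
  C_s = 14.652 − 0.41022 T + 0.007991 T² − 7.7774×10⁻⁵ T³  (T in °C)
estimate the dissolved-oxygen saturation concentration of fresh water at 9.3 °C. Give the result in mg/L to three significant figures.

C_s = 14.652 − 0.41022×9.3 + 0.007991×9.3² − 7.7774×10⁻⁵×9.3³ = 11.47 mg/L.

C_s ≈ 11.5 mg/L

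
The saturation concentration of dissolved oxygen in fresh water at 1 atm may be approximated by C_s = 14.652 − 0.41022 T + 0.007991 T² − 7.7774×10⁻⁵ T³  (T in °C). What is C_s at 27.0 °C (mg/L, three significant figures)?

C_s ≈ 7.87 mg/L

C_s = 14.652 − 0.41022×27.0 + 0.007991×27.0² − 7.7774×10⁻⁵×27.0³ = 7.871 mg/L.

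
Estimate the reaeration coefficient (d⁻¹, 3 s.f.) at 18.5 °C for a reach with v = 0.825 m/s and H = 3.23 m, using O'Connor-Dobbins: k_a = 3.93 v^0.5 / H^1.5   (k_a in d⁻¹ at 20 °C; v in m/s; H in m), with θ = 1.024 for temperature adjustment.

k_a ≈ 0.593 d⁻¹

k_a(20) = 3.93 × 0.825^0.5 / 3.23^1.5 = 3.93 × 0.9083 / 5.805 = 0.6149 d⁻¹.
k_a(18.5) = 0.6149 × 1.024^(18.5−20) = 0.6149 × 0.9651 = 0.5934 d⁻¹.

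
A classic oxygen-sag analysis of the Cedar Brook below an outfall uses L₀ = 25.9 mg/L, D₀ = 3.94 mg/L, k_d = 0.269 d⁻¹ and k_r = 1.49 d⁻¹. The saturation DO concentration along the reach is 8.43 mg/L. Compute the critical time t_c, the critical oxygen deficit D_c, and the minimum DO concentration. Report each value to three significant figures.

With k_r/k_d = 5.539 and 1 − D₀(k_r−k_d)/(k_d L₀) = 0.3095,
t_c = ln(5.539 × 0.3095) / (1.49 − 0.269) = ln(1.714) / 1.221 = 0.5390/1.221 = 0.4415 d.
L(t_c) = L₀ e^(−k_d t_c) = 25.9 × 0.8880 = 23.00 mg/L, and at the critical point k_r D_c = k_d L, so D_c = (0.269/1.49) × 23.00 = 4.152 mg/L.
Minimum DO = C_s − D_c = 8.43 − 4.152 = 4.278 mg/L.

t_c ≈ 0.441 d; D_c ≈ 4.15 mg/L; min DO ≈ 4.28 mg/L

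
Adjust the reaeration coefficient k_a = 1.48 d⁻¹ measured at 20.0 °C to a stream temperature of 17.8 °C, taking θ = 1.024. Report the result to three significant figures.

k_a ≈ 1.40 d⁻¹

k_a(T₂) = k_a(T₁) · θ^(T₂−T₁) = 1.48 × 1.024^(17.8−20.0)
= 1.48 × 1.024^-2.20 = 1.48 × 0.9492 = 1.405 d⁻¹.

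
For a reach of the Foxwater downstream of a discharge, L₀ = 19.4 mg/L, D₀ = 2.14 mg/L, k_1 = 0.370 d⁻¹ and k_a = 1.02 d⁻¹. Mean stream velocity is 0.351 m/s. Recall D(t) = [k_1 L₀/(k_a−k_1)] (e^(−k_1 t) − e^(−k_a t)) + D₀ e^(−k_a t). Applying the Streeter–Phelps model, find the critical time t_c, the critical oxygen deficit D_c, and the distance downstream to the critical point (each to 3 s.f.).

t_c ≈ 1.23 d; D_c ≈ 4.47 mg/L; x_c ≈ 37.3 km

At the critical point dD/dt = 0, so k_1 L₀ e^(−k_1 t) = k_a D. Substituting D(t) from the Streeter–Phelps equation and solving for t gives
t_c = ln[(k_a/k_1)(1 − D₀(k_a−k_1)/(k_1 L₀))] / (k_a−k_1).
Here k_a−k_1 = 0.6500 d⁻¹ and 1 − D₀(k_a−k_1)/(k_1 L₀) = 1 − 2.14×0.6500/(0.370×19.4) = 0.8062, so
t_c = ln(2.757 × 0.8062) / 0.6500 = 0.7986 / 0.6500 = 1.229 d.
L(t_c) = L₀ e^(−k_1 t_c) = 19.4 × 0.6347 = 12.31 mg/L, and at the critical point k_a D_c = k_1 L, so D_c = (0.370/1.02) × 12.31 = 4.466 mg/L.
x_c = v t_c = 0.351 m/s × 1.229 d × 86400 s/d = 37260 m ≈ 37.3 km.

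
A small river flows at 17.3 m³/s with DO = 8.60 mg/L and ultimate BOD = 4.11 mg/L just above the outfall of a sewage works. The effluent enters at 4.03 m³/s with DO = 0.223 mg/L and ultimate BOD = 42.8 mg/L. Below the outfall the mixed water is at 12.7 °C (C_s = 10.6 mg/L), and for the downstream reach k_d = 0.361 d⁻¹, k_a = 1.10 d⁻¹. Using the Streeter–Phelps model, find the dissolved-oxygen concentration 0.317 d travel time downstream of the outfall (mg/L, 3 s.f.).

DO ≈ 7.03 mg/L

Mixed DO = (17.3×8.60 + 4.03×0.223)/(17.3+4.03) = 149.7/21.33 = 7.017 mg/L.
Mixed L₀ = (17.3×4.11 + 4.03×42.8)/(21.33) = 243.6/21.33 = 11.42 mg/L.
Initial deficit D₀ = C_s − DO₀ = 10.6 − 7.017 = 3.583 mg/L.
D(0.317) = [0.361×11.42/(1.10−0.361)](e^(−0.361×0.317) − e^(−1.10×0.317)) + 3.583 e^(−1.10×0.317)
= 5.579 × (0.8919 − 0.7056) + 3.583 × 0.7056 = 3.567 mg/L.
DO = 10.6 − 3.567 = 7.033 mg/L.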